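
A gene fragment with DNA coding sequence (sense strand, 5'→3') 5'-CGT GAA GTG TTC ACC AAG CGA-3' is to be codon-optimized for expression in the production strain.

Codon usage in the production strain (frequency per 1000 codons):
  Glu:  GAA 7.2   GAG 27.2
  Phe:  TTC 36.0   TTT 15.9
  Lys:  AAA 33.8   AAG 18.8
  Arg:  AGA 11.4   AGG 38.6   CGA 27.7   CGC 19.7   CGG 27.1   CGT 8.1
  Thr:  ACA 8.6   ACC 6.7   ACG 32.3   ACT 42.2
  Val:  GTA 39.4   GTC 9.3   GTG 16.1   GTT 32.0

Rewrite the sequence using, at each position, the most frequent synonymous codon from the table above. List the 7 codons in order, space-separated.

Codon 1 (Arg): best is AGG at 38.6.
Codon 2 (Glu): best is GAG at 27.2.
Codon 3 (Val): best is GTA at 39.4.
Codon 4 (Phe): best is TTC at 36.0.
Codon 5 (Thr): best is ACT at 42.2.
Codon 6 (Lys): best is AAA at 33.8.
Codon 7 (Arg): best is AGG at 38.6.

AGG GAG GTA TTC ACT AAA AGG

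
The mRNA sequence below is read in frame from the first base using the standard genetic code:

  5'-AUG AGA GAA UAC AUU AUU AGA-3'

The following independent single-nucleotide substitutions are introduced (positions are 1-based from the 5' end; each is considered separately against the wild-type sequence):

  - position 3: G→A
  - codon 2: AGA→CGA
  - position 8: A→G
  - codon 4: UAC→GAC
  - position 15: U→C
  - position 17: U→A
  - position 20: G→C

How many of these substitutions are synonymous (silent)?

Codon 1: AUG (Met) → AUA (Ile) — missense.
Codon 2: AGA (Arg) → CGA (Arg) — synonymous.
Codon 3: GAA (Glu) → GGA (Gly) — missense.
Codon 4: UAC (Tyr) → GAC (Asp) — missense.
Codon 5: AUU (Ile) → AUC (Ile) — synonymous.
Codon 6: AUU (Ile) → AAU (Asn) — missense.
Codon 7: AGA (Arg) → ACA (Thr) — missense.
Synonymous: 2 of 7.

2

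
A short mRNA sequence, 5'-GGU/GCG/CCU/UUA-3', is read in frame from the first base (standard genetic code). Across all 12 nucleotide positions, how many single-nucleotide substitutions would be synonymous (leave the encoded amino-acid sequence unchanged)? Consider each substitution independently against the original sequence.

11

Codon 1 (GGU, Gly): 3 synonymous substitutions.
Codon 2 (GCG, Ala): 3 synonymous substitutions.
Codon 3 (CCU, Pro): 3 synonymous substitutions.
Codon 4 (UUA, Leu): 2 synonymous substitutions.
Total: 3 + 3 + 3 + 2 = 11.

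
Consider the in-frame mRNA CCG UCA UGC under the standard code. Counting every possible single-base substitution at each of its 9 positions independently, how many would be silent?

Codon 1 (CCG, Pro): 3 synonymous substitutions.
Codon 2 (UCA, Ser): 3 synonymous substitutions.
Codon 3 (UGC, Cys): 1 synonymous substitution.
Total: 3 + 3 + 1 = 7.

7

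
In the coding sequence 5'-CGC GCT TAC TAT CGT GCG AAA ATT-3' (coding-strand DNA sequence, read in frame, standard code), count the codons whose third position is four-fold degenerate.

4

Codon 1 CGC (Arg): third position 4-fold.
Codon 2 GCT (Ala): third position 4-fold.
Codon 3 TAC (Tyr): third position 2-fold.
Codon 4 TAT (Tyr): third position 2-fold.
Codon 5 CGT (Arg): third position 4-fold.
Codon 6 GCG (Ala): third position 4-fold.
Codon 7 AAA (Lys): third position 2-fold.
Codon 8 ATT (Ile): third position 3-fold.
Four-fold degenerate third positions: 4.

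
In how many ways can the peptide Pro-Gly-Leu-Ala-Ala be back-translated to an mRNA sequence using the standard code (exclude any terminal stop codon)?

Pro: 4 codons.
Gly: 4 codons.
Leu: 6 codons.
Ala: 4 codons.
Ala: 4 codons.
4 × 4 × 6 × 4 × 4 = 1536.

1536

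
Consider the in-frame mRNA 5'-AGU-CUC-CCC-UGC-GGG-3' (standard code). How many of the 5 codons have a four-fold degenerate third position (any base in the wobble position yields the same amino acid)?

Codon 1 AGU (Ser): third position 2-fold.
Codon 2 CUC (Leu): third position 4-fold.
Codon 3 CCC (Pro): third position 4-fold.
Codon 4 UGC (Cys): third position 2-fold.
Codon 5 GGG (Gly): third position 4-fold.
Four-fold degenerate third positions: 3.

3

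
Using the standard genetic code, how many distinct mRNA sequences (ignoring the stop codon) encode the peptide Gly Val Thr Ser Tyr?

Gly: 4 codons.
Val: 4 codons.
Thr: 4 codons.
Ser: 6 codons.
Tyr: 2 codons.
4 × 4 × 4 × 6 × 2 = 768.

768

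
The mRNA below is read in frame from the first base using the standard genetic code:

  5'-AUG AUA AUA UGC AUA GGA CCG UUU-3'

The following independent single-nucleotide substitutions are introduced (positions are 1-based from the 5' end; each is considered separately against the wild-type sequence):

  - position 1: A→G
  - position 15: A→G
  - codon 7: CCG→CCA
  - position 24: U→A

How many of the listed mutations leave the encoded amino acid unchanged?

1

Codon 1: AUG (Met) → GUG (Val) — missense.
Codon 5: AUA (Ile) → AUG (Met) — missense.
Codon 7: CCG (Pro) → CCA (Pro) — synonymous.
Codon 8: UUU (Phe) → UUA (Leu) — missense.
Synonymous: 1 of 4.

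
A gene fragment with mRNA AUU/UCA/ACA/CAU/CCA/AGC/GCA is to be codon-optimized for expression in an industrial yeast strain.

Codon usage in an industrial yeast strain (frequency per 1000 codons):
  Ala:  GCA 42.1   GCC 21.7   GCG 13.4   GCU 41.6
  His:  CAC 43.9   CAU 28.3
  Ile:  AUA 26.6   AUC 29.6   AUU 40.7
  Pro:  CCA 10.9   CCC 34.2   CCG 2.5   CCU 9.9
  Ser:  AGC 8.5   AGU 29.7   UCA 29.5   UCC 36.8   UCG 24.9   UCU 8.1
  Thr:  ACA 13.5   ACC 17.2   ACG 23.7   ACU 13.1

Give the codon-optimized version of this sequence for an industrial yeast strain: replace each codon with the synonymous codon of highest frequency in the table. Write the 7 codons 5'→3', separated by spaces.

AUU UCC ACG CAC CCC UCC GCA

Codon 1 (Ile): best is AUU at 40.7.
Codon 2 (Ser): best is UCC at 36.8.
Codon 3 (Thr): best is ACG at 23.7.
Codon 4 (His): best is CAC at 43.9.
Codon 5 (Pro): best is CCC at 34.2.
Codon 6 (Ser): best is UCC at 36.8.
Codon 7 (Ala): best is GCA at 42.1.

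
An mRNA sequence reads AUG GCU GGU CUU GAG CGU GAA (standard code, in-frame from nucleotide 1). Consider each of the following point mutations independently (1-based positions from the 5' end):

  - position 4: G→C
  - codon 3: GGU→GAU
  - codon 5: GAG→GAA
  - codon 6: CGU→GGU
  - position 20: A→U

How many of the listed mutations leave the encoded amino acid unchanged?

1

Codon 2: GCU (Ala) → CCU (Pro) — missense.
Codon 3: GGU (Gly) → GAU (Asp) — missense.
Codon 5: GAG (Glu) → GAA (Glu) — synonymous.
Codon 6: CGU (Arg) → GGU (Gly) — missense.
Codon 7: GAA (Glu) → GUA (Val) — missense.
Synonymous: 1 of 5.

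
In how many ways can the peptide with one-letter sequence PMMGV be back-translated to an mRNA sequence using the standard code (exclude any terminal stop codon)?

Pro: 4 codons.
Met: 1 codon.
Met: 1 codon.
Gly: 4 codons.
Val: 4 codons.
4 × 1 × 1 × 4 × 4 = 64.

64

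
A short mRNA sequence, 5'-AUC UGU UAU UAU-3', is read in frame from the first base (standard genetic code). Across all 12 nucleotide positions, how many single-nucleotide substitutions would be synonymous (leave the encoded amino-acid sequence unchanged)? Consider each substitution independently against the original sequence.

5

Codon 1 (AUC, Ile): 2 synonymous substitutions.
Codon 2 (UGU, Cys): 1 synonymous substitution.
Codon 3 (UAU, Tyr): 1 synonymous substitution.
Codon 4 (UAU, Tyr): 1 synonymous substitution.
Total: 2 + 1 + 1 + 1 = 5.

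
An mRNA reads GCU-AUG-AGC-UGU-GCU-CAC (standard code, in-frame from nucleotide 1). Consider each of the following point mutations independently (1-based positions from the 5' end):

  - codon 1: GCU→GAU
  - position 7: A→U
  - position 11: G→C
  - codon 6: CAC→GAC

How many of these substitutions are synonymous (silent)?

Codon 1: GCU (Ala) → GAU (Asp) — missense.
Codon 3: AGC (Ser) → UGC (Cys) — missense.
Codon 4: UGU (Cys) → UCU (Ser) — missense.
Codon 6: CAC (His) → GAC (Asp) — missense.
Synonymous: 0 of 4.

0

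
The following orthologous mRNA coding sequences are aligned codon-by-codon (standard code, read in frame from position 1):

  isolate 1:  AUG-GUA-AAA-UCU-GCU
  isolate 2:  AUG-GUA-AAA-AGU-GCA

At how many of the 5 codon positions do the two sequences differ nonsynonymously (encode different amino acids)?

0

Codon 1: AUG Met / AUG Met — identical.
Codon 2: GUA Val / GUA Val — identical.
Codon 3: AAA Lys / AAA Lys — identical.
Codon 4: UCU Ser / AGU Ser — synonymous.
Codon 5: GCU Ala / GCA Ala — synonymous.
Nonsynonymous differences: 0.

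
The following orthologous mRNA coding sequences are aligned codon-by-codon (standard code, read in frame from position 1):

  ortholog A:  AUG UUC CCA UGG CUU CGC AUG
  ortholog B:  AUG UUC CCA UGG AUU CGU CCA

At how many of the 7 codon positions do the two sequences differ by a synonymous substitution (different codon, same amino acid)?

1

Codon 1: AUG Met / AUG Met — identical.
Codon 2: UUC Phe / UUC Phe — identical.
Codon 3: CCA Pro / CCA Pro — identical.
Codon 4: UGG Trp / UGG Trp — identical.
Codon 5: CUU Leu / AUU Ile — nonsynonymous.
Codon 6: CGC Arg / CGU Arg — synonymous.
Codon 7: AUG Met / CCA Pro — nonsynonymous.
Synonymous differences: 1.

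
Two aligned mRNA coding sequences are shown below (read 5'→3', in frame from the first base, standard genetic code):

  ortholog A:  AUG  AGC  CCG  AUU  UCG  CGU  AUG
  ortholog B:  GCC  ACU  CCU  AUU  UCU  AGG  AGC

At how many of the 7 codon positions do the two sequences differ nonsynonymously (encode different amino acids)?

Codon 1: AUG Met / GCC Ala — nonsynonymous.
Codon 2: AGC Ser / ACU Thr — nonsynonymous.
Codon 3: CCG Pro / CCU Pro — synonymous.
Codon 4: AUU Ile / AUU Ile — identical.
Codon 5: UCG Ser / UCU Ser — synonymous.
Codon 6: CGU Arg / AGG Arg — synonymous.
Codon 7: AUG Met / AGC Ser — nonsynonymous.
Nonsynonymous differences: 3.

3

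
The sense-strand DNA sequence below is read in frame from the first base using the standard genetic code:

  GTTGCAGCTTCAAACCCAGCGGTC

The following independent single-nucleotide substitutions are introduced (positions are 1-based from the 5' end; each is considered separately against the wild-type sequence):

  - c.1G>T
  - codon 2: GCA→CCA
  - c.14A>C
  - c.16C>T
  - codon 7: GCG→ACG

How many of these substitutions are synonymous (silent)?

0

Codon 1: GTT (Val) → TTT (Phe) — missense.
Codon 2: GCA (Ala) → CCA (Pro) — missense.
Codon 5: AAC (Asn) → ACC (Thr) — missense.
Codon 6: CCA (Pro) → TCA (Ser) — missense.
Codon 7: GCG (Ala) → ACG (Thr) — missense.
Synonymous: 0 of 5.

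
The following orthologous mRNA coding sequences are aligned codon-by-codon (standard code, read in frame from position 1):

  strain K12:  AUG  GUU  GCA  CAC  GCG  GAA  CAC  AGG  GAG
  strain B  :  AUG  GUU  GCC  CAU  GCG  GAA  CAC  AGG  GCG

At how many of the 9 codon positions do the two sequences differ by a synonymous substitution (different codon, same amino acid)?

Codon 1: AUG Met / AUG Met — identical.
Codon 2: GUU Val / GUU Val — identical.
Codon 3: GCA Ala / GCC Ala — synonymous.
Codon 4: CAC His / CAU His — synonymous.
Codon 5: GCG Ala / GCG Ala — identical.
Codon 6: GAA Glu / GAA Glu — identical.
Codon 7: CAC His / CAC His — identical.
Codon 8: AGG Arg / AGG Arg — identical.
Codon 9: GAG Glu / GCG Ala — nonsynonymous.
Synonymous differences: 2.

2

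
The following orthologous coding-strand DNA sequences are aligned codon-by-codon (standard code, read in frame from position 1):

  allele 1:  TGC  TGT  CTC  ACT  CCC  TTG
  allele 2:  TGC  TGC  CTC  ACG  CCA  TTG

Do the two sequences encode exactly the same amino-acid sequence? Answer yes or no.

yes

Codon 1: TGC Cys / TGC Cys — identical.
Codon 2: TGT Cys / TGC Cys — synonymous.
Codon 3: CTC Leu / CTC Leu — identical.
Codon 4: ACT Thr / ACG Thr — synonymous.
Codon 5: CCC Pro / CCA Pro — synonymous.
Codon 6: TTG Leu / TTG Leu — identical.
Nonsynonymous differences: 0 → same protein.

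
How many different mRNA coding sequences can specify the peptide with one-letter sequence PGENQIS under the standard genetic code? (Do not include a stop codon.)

2304

Pro: 4 codons.
Gly: 4 codons.
Glu: 2 codons.
Asn: 2 codons.
Gln: 2 codons.
Ile: 3 codons.
Ser: 6 codons.
4 × 4 × 2 × 2 × 2 × 3 × 6 = 2304.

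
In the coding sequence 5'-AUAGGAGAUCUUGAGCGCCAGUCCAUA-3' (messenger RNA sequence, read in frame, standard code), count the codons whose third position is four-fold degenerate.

Codon 1 AUA (Ile): third position 3-fold.
Codon 2 GGA (Gly): third position 4-fold.
Codon 3 GAU (Asp): third position 2-fold.
Codon 4 CUU (Leu): third position 4-fold.
Codon 5 GAG (Glu): third position 2-fold.
Codon 6 CGC (Arg): third position 4-fold.
Codon 7 CAG (Gln): third position 2-fold.
Codon 8 UCC (Ser): third position 4-fold.
Codon 9 AUA (Ile): third position 3-fold.
Four-fold degenerate third positions: 4.

4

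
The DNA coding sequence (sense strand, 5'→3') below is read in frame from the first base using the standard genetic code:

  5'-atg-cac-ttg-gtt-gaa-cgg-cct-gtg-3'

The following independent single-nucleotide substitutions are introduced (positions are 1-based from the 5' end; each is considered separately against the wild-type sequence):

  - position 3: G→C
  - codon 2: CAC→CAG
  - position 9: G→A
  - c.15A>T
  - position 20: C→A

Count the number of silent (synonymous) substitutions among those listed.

Codon 1: ATG (Met) → ATC (Ile) — missense.
Codon 2: CAC (His) → CAG (Gln) — missense.
Codon 3: TTG (Leu) → TTA (Leu) — synonymous.
Codon 5: GAA (Glu) → GAT (Asp) — missense.
Codon 7: CCT (Pro) → CAT (His) — missense.
Synonymous: 1 of 5.

1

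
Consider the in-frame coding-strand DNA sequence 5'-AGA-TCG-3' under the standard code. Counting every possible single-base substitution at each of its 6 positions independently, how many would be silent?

Codon 1 (AGA, Arg): 2 synonymous substitutions.
Codon 2 (TCG, Ser): 3 synonymous substitutions.
Total: 2 + 3 = 5.

5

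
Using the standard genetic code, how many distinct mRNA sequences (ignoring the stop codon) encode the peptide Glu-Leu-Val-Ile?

144

Glu: 2 codons.
Leu: 6 codons.
Val: 4 codons.
Ile: 3 codons.
2 × 6 × 4 × 3 = 144.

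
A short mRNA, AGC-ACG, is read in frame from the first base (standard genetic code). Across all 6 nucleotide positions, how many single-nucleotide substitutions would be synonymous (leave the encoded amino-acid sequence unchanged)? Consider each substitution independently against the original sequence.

Codon 1 (AGC, Ser): 1 synonymous substitution.
Codon 2 (ACG, Thr): 3 synonymous substitutions.
Total: 1 + 3 = 4.

4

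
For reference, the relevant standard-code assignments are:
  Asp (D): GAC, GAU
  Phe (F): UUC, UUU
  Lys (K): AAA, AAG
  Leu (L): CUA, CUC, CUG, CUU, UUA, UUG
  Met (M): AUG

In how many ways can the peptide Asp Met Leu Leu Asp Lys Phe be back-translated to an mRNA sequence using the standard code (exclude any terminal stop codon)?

576

Asp: 2 codons.
Met: 1 codon.
Leu: 6 codons.
Leu: 6 codons.
Asp: 2 codons.
Lys: 2 codons.
Phe: 2 codons.
2 × 1 × 6 × 6 × 2 × 2 × 2 = 576.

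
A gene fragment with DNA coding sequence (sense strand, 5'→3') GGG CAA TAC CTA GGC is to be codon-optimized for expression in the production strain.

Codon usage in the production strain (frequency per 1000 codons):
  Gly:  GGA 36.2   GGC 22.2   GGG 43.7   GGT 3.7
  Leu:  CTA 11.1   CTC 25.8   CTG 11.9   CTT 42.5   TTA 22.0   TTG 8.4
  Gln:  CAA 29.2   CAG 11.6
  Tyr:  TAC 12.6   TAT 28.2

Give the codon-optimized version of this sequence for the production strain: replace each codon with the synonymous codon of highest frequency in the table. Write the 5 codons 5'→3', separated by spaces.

Codon 1 (Gly): best is GGG at 43.7.
Codon 2 (Gln): best is CAA at 29.2.
Codon 3 (Tyr): best is TAT at 28.2.
Codon 4 (Leu): best is CTT at 42.5.
Codon 5 (Gly): best is GGG at 43.7.

GGG CAA TAT CTT GGG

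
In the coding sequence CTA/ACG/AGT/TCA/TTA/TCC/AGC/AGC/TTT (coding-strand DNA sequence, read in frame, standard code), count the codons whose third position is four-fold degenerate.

4

Codon 1 CTA (Leu): third position 4-fold.
Codon 2 ACG (Thr): third position 4-fold.
Codon 3 AGT (Ser): third position 2-fold.
Codon 4 TCA (Ser): third position 4-fold.
Codon 5 TTA (Leu): third position 2-fold.
Codon 6 TCC (Ser): third position 4-fold.
Codon 7 AGC (Ser): third position 2-fold.
Codon 8 AGC (Ser): third position 2-fold.
Codon 9 TTT (Phe): third position 2-fold.
Four-fold degenerate third positions: 4.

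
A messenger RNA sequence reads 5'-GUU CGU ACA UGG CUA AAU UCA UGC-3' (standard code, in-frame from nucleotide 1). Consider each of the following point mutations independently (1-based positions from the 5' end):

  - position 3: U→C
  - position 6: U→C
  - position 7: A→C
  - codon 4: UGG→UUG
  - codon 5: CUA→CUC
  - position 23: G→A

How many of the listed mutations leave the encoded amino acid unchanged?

Codon 1: GUU (Val) → GUC (Val) — synonymous.
Codon 2: CGU (Arg) → CGC (Arg) — synonymous.
Codon 3: ACA (Thr) → CCA (Pro) — missense.
Codon 4: UGG (Trp) → UUG (Leu) — missense.
Codon 5: CUA (Leu) → CUC (Leu) — synonymous.
Codon 8: UGC (Cys) → UAC (Tyr) — missense.
Synonymous: 3 of 6.

3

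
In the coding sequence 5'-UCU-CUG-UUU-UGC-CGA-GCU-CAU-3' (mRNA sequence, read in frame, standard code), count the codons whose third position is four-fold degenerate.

4

Codon 1 UCU (Ser): third position 4-fold.
Codon 2 CUG (Leu): third position 4-fold.
Codon 3 UUU (Phe): third position 2-fold.
Codon 4 UGC (Cys): third position 2-fold.
Codon 5 CGA (Arg): third position 4-fold.
Codon 6 GCU (Ala): third position 4-fold.
Codon 7 CAU (His): third position 2-fold.
Four-fold degenerate third positions: 4.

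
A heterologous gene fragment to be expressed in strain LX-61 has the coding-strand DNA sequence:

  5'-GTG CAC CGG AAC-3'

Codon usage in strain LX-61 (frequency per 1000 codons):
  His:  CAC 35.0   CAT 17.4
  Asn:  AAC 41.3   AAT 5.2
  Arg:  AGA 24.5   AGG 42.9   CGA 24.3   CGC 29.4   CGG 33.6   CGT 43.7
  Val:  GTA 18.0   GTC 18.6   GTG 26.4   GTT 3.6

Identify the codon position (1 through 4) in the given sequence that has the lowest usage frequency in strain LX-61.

1

Codon 1 GTG (Val): 26.4 per 1000.
Codon 2 CAC (His): 35.0 per 1000.
Codon 3 CGG (Arg): 33.6 per 1000.
Codon 4 AAC (Asn): 41.3 per 1000.
Lowest frequency is 26.4 at codon 1.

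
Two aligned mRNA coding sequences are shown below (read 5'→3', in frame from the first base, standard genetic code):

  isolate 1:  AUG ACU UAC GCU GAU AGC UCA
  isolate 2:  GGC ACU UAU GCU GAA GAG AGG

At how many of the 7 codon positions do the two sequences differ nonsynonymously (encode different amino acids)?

Codon 1: AUG Met / GGC Gly — nonsynonymous.
Codon 2: ACU Thr / ACU Thr — identical.
Codon 3: UAC Tyr / UAU Tyr — synonymous.
Codon 4: GCU Ala / GCU Ala — identical.
Codon 5: GAU Asp / GAA Glu — nonsynonymous.
Codon 6: AGC Ser / GAG Glu — nonsynonymous.
Codon 7: UCA Ser / AGG Arg — nonsynonymous.
Nonsynonymous differences: 4.

4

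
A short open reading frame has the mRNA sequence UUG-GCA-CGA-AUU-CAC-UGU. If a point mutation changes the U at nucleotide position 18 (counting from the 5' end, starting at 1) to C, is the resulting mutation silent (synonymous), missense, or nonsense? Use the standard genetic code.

Position 18 falls in codon 6: UGU → Cys.
After the substitution the codon is UGC → Cys.
Both encode Cys, so the change is synonymous.

silent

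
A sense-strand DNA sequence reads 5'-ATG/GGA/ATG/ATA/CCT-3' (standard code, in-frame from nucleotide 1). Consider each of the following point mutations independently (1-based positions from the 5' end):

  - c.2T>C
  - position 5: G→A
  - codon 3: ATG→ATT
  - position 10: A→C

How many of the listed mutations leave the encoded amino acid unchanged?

Codon 1: ATG (Met) → ACG (Thr) — missense.
Codon 2: GGA (Gly) → GAA (Glu) — missense.
Codon 3: ATG (Met) → ATT (Ile) — missense.
Codon 4: ATA (Ile) → CTA (Leu) — missense.
Synonymous: 0 of 4.

0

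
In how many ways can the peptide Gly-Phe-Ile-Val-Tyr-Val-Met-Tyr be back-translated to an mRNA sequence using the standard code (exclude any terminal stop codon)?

1536

Gly: 4 codons.
Phe: 2 codons.
Ile: 3 codons.
Val: 4 codons.
Tyr: 2 codons.
Val: 4 codons.
Met: 1 codon.
Tyr: 2 codons.
4 × 2 × 3 × 4 × 2 × 4 × 1 × 2 = 1536.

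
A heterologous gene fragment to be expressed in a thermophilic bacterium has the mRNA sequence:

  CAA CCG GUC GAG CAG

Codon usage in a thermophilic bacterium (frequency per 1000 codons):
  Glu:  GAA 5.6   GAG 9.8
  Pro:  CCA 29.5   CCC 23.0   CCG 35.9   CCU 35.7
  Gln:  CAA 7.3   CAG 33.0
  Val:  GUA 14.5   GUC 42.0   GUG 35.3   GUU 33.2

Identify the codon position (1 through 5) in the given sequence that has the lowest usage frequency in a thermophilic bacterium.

1

Codon 1 CAA (Gln): 7.3 per 1000.
Codon 2 CCG (Pro): 35.9 per 1000.
Codon 3 GUC (Val): 42.0 per 1000.
Codon 4 GAG (Glu): 9.8 per 1000.
Codon 5 CAG (Gln): 33.0 per 1000.
Lowest frequency is 7.3 at codon 1.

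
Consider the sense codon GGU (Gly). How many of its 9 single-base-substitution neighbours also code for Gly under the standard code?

Position 1: none → 0 synonymous.
Position 2: none → 0 synonymous.
Position 3: GGC, GGA, GGG → 3 synonymous.
Total: 0 + 0 + 3 = 3.

3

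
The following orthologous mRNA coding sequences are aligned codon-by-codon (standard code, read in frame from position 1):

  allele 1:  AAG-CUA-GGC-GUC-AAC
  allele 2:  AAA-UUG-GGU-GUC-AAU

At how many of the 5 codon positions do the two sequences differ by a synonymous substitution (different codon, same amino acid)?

4

Codon 1: AAG Lys / AAA Lys — synonymous.
Codon 2: CUA Leu / UUG Leu — synonymous.
Codon 3: GGC Gly / GGU Gly — synonymous.
Codon 4: GUC Val / GUC Val — identical.
Codon 5: AAC Asn / AAU Asn — synonymous.
Synonymous differences: 4.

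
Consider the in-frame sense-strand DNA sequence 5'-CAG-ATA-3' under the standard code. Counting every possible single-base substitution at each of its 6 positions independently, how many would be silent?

Codon 1 (CAG, Gln): 1 synonymous substitution.
Codon 2 (ATA, Ile): 2 synonymous substitutions.
Total: 1 + 2 = 3.

3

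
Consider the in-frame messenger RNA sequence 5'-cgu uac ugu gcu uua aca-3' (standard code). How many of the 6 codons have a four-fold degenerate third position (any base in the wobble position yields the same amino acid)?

Codon 1 CGU (Arg): third position 4-fold.
Codon 2 UAC (Tyr): third position 2-fold.
Codon 3 UGU (Cys): third position 2-fold.
Codon 4 GCU (Ala): third position 4-fold.
Codon 5 UUA (Leu): third position 2-fold.
Codon 6 ACA (Thr): third position 4-fold.
Four-fold degenerate third positions: 3.

3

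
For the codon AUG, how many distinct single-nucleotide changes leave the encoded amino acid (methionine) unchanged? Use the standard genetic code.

Position 1: none → 0 synonymous.
Position 2: none → 0 synonymous.
Position 3: none → 0 synonymous.
Total: 0 + 0 + 0 = 0.

0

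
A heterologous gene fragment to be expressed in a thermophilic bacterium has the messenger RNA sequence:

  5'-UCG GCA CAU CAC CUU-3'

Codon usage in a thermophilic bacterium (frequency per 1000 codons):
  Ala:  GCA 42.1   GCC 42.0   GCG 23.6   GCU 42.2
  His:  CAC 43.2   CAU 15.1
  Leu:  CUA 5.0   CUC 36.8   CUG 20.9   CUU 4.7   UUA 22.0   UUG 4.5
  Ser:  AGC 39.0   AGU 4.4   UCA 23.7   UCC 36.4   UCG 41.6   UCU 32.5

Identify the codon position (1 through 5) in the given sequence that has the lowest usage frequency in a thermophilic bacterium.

Codon 1 UCG (Ser): 41.6 per 1000.
Codon 2 GCA (Ala): 42.1 per 1000.
Codon 3 CAU (His): 15.1 per 1000.
Codon 4 CAC (His): 43.2 per 1000.
Codon 5 CUU (Leu): 4.7 per 1000.
Lowest frequency is 4.7 at codon 5.

5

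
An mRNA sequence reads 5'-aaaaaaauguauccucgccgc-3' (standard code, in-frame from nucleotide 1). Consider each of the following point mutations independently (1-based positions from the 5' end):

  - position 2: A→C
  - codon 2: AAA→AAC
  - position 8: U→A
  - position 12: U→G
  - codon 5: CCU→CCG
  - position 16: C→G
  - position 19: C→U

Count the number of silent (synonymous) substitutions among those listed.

1

Codon 1: AAA (Lys) → ACA (Thr) — missense.
Codon 2: AAA (Lys) → AAC (Asn) — missense.
Codon 3: AUG (Met) → AAG (Lys) — missense.
Codon 4: UAU (Tyr) → UAG (Stop) — nonsense.
Codon 5: CCU (Pro) → CCG (Pro) — synonymous.
Codon 6: CGC (Arg) → GGC (Gly) — missense.
Codon 7: CGC (Arg) → UGC (Cys) — missense.
Synonymous: 1 of 7.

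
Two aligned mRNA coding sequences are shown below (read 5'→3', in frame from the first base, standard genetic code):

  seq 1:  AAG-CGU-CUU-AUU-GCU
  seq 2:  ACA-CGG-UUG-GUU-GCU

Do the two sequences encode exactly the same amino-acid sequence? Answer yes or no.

no

Codon 1: AAG Lys / ACA Thr — nonsynonymous.
Codon 2: CGU Arg / CGG Arg — synonymous.
Codon 3: CUU Leu / UUG Leu — synonymous.
Codon 4: AUU Ile / GUU Val — nonsynonymous.
Codon 5: GCU Ala / GCU Ala — identical.
Nonsynonymous differences: 2 → different protein.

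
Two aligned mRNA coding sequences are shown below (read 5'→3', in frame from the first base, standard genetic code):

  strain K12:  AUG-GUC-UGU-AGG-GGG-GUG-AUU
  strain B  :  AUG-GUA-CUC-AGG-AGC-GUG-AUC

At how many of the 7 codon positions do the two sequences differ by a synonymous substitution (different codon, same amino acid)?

Codon 1: AUG Met / AUG Met — identical.
Codon 2: GUC Val / GUA Val — synonymous.
Codon 3: UGU Cys / CUC Leu — nonsynonymous.
Codon 4: AGG Arg / AGG Arg — identical.
Codon 5: GGG Gly / AGC Ser — nonsynonymous.
Codon 6: GUG Val / GUG Val — identical.
Codon 7: AUU Ile / AUC Ile — synonymous.
Synonymous differences: 2.

2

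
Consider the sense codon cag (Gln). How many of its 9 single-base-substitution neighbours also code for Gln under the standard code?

Position 1: none → 0 synonymous.
Position 2: none → 0 synonymous.
Position 3: CAA → 1 synonymous.
Total: 0 + 0 + 1 = 1.

1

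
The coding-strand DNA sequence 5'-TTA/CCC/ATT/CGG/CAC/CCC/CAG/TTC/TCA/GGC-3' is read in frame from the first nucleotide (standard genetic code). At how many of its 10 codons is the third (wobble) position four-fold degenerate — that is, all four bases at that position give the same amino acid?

Codon 1 TTA (Leu): third position 2-fold.
Codon 2 CCC (Pro): third position 4-fold.
Codon 3 ATT (Ile): third position 3-fold.
Codon 4 CGG (Arg): third position 4-fold.
Codon 5 CAC (His): third position 2-fold.
Codon 6 CCC (Pro): third position 4-fold.
Codon 7 CAG (Gln): third position 2-fold.
Codon 8 TTC (Phe): third position 2-fold.
Codon 9 TCA (Ser): third position 4-fold.
Codon 10 GGC (Gly): third position 4-fold.
Four-fold degenerate third positions: 5.

5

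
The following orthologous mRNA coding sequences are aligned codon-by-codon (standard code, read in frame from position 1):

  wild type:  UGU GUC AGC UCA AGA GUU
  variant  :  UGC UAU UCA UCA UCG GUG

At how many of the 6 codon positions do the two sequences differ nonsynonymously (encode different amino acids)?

2

Codon 1: UGU Cys / UGC Cys — synonymous.
Codon 2: GUC Val / UAU Tyr — nonsynonymous.
Codon 3: AGC Ser / UCA Ser — synonymous.
Codon 4: UCA Ser / UCA Ser — identical.
Codon 5: AGA Arg / UCG Ser — nonsynonymous.
Codon 6: GUU Val / GUG Val — synonymous.
Nonsynonymous differences: 2.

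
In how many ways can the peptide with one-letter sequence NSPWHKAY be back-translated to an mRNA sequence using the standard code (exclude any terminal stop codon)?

Asn: 2 codons.
Ser: 6 codons.
Pro: 4 codons.
Trp: 1 codon.
His: 2 codons.
Lys: 2 codons.
Ala: 4 codons.
Tyr: 2 codons.
2 × 6 × 4 × 1 × 2 × 2 × 4 × 2 = 1536.

1536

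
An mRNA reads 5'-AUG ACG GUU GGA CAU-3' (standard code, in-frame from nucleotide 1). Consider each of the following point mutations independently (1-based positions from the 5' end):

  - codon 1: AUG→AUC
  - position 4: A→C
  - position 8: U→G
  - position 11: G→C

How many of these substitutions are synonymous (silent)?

0

Codon 1: AUG (Met) → AUC (Ile) — missense.
Codon 2: ACG (Thr) → CCG (Pro) — missense.
Codon 3: GUU (Val) → GGU (Gly) — missense.
Codon 4: GGA (Gly) → GCA (Ala) — missense.
Synonymous: 0 of 4.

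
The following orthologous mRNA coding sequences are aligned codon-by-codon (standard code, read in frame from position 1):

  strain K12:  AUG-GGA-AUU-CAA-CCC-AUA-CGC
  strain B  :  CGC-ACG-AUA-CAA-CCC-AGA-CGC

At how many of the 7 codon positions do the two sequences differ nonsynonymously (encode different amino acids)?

3

Codon 1: AUG Met / CGC Arg — nonsynonymous.
Codon 2: GGA Gly / ACG Thr — nonsynonymous.
Codon 3: AUU Ile / AUA Ile — synonymous.
Codon 4: CAA Gln / CAA Gln — identical.
Codon 5: CCC Pro / CCC Pro — identical.
Codon 6: AUA Ile / AGA Arg — nonsynonymous.
Codon 7: CGC Arg / CGC Arg — identical.
Nonsynonymous differences: 3.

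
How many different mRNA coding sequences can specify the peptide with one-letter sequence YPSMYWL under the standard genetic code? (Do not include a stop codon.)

Tyr: 2 codons.
Pro: 4 codons.
Ser: 6 codons.
Met: 1 codon.
Tyr: 2 codons.
Trp: 1 codon.
Leu: 6 codons.
2 × 4 × 6 × 1 × 2 × 1 × 6 = 576.

576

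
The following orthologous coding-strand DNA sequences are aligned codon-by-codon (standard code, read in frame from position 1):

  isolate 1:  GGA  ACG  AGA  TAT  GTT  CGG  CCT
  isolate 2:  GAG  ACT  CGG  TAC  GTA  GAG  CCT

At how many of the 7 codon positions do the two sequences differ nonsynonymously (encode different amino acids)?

Codon 1: GGA Gly / GAG Glu — nonsynonymous.
Codon 2: ACG Thr / ACT Thr — synonymous.
Codon 3: AGA Arg / CGG Arg — synonymous.
Codon 4: TAT Tyr / TAC Tyr — synonymous.
Codon 5: GTT Val / GTA Val — synonymous.
Codon 6: CGG Arg / GAG Glu — nonsynonymous.
Codon 7: CCT Pro / CCT Pro — identical.
Nonsynonymous differences: 2.

2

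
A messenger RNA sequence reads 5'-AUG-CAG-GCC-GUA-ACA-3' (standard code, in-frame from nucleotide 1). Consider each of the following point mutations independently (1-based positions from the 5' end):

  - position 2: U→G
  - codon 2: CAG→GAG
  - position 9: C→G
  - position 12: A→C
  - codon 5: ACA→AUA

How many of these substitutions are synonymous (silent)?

Codon 1: AUG (Met) → AGG (Arg) — missense.
Codon 2: CAG (Gln) → GAG (Glu) — missense.
Codon 3: GCC (Ala) → GCG (Ala) — synonymous.
Codon 4: GUA (Val) → GUC (Val) — synonymous.
Codon 5: ACA (Thr) → AUA (Ile) — missense.
Synonymous: 2 of 5.

2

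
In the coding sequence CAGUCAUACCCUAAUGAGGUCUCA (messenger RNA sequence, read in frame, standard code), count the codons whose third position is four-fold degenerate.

Codon 1 CAG (Gln): third position 2-fold.
Codon 2 UCA (Ser): third position 4-fold.
Codon 3 UAC (Tyr): third position 2-fold.
Codon 4 CCU (Pro): third position 4-fold.
Codon 5 AAU (Asn): third position 2-fold.
Codon 6 GAG (Glu): third position 2-fold.
Codon 7 GUC (Val): third position 4-fold.
Codon 8 UCA (Ser): third position 4-fold.
Four-fold degenerate third positions: 4.

4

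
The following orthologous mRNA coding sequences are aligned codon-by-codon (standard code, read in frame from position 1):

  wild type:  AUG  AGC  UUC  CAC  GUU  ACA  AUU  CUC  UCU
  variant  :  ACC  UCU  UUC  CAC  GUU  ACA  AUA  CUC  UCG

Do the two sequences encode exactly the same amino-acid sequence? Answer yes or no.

Codon 1: AUG Met / ACC Thr — nonsynonymous.
Codon 2: AGC Ser / UCU Ser — synonymous.
Codon 3: UUC Phe / UUC Phe — identical.
Codon 4: CAC His / CAC His — identical.
Codon 5: GUU Val / GUU Val — identical.
Codon 6: ACA Thr / ACA Thr — identical.
Codon 7: AUU Ile / AUA Ile — synonymous.
Codon 8: CUC Leu / CUC Leu — identical.
Codon 9: UCU Ser / UCG Ser — synonymous.
Nonsynonymous differences: 1 → different protein.

no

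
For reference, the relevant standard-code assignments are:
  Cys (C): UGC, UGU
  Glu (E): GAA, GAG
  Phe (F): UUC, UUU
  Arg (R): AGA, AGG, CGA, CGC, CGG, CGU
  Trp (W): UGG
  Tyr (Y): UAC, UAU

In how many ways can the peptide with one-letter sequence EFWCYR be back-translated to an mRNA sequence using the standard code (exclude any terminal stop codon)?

96

Glu: 2 codons.
Phe: 2 codons.
Trp: 1 codon.
Cys: 2 codons.
Tyr: 2 codons.
Arg: 6 codons.
2 × 2 × 1 × 2 × 2 × 6 = 96.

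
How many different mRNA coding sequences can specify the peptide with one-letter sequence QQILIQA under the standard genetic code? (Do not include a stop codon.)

Gln: 2 codons.
Gln: 2 codons.
Ile: 3 codons.
Leu: 6 codons.
Ile: 3 codons.
Gln: 2 codons.
Ala: 4 codons.
2 × 2 × 3 × 6 × 3 × 2 × 4 = 1728.

1728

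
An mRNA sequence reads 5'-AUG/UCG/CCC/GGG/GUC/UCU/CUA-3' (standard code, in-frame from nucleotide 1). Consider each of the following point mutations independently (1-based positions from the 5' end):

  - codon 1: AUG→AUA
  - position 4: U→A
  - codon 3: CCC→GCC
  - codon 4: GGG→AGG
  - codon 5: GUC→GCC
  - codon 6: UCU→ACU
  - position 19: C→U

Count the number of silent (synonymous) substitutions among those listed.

1

Codon 1: AUG (Met) → AUA (Ile) — missense.
Codon 2: UCG (Ser) → ACG (Thr) — missense.
Codon 3: CCC (Pro) → GCC (Ala) — missense.
Codon 4: GGG (Gly) → AGG (Arg) — missense.
Codon 5: GUC (Val) → GCC (Ala) — missense.
Codon 6: UCU (Ser) → ACU (Thr) — missense.
Codon 7: CUA (Leu) → UUA (Leu) — synonymous.
Synonymous: 1 of 7.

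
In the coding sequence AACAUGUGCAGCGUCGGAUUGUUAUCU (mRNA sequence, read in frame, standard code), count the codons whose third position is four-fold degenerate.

Codon 1 AAC (Asn): third position 2-fold.
Codon 2 AUG (Met): third position 1-fold.
Codon 3 UGC (Cys): third position 2-fold.
Codon 4 AGC (Ser): third position 2-fold.
Codon 5 GUC (Val): third position 4-fold.
Codon 6 GGA (Gly): third position 4-fold.
Codon 7 UUG (Leu): third position 2-fold.
Codon 8 UUA (Leu): third position 2-fold.
Codon 9 UCU (Ser): third position 4-fold.
Four-fold degenerate third positions: 3.

3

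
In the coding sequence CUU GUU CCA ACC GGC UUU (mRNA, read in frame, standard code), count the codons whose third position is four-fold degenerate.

5

Codon 1 CUU (Leu): third position 4-fold.
Codon 2 GUU (Val): third position 4-fold.
Codon 3 CCA (Pro): third position 4-fold.
Codon 4 ACC (Thr): third position 4-fold.
Codon 5 GGC (Gly): third position 4-fold.
Codon 6 UUU (Phe): third position 2-fold.
Four-fold degenerate third positions: 5.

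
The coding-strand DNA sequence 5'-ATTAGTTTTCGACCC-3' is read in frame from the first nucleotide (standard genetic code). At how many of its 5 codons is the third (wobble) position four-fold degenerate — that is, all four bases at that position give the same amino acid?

Codon 1 ATT (Ile): third position 3-fold.
Codon 2 AGT (Ser): third position 2-fold.
Codon 3 TTT (Phe): third position 2-fold.
Codon 4 CGA (Arg): third position 4-fold.
Codon 5 CCC (Pro): third position 4-fold.
Four-fold degenerate third positions: 2.

2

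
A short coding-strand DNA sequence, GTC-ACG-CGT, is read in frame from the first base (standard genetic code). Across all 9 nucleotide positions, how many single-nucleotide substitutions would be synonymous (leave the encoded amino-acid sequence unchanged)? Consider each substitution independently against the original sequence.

Codon 1 (GTC, Val): 3 synonymous substitutions.
Codon 2 (ACG, Thr): 3 synonymous substitutions.
Codon 3 (CGT, Arg): 3 synonymous substitutions.
Total: 3 + 3 + 3 = 9.

9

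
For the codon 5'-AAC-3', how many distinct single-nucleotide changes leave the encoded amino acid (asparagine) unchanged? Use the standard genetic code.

1

Position 1: none → 0 synonymous.
Position 2: none → 0 synonymous.
Position 3: AAU → 1 synonymous.
Total: 0 + 0 + 1 = 1.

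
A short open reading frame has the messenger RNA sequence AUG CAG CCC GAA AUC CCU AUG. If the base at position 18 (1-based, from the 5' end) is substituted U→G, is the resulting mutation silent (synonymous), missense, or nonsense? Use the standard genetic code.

silent

Position 18 falls in codon 6: CCU → Pro.
After the substitution the codon is CCG → Pro.
Both encode Pro, so the change is synonymous.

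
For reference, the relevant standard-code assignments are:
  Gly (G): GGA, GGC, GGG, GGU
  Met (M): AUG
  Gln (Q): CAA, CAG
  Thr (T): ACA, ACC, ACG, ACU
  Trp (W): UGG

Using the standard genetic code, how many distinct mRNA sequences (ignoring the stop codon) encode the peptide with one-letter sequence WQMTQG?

Trp: 1 codon.
Gln: 2 codons.
Met: 1 codon.
Thr: 4 codons.
Gln: 2 codons.
Gly: 4 codons.
1 × 2 × 1 × 4 × 2 × 4 = 64.

64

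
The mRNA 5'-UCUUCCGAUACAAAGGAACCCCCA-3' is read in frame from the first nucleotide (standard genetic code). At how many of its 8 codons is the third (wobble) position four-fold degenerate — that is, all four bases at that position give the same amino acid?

Codon 1 UCU (Ser): third position 4-fold.
Codon 2 UCC (Ser): third position 4-fold.
Codon 3 GAU (Asp): third position 2-fold.
Codon 4 ACA (Thr): third position 4-fold.
Codon 5 AAG (Lys): third position 2-fold.
Codon 6 GAA (Glu): third position 2-fold.
Codon 7 CCC (Pro): third position 4-fold.
Codon 8 CCA (Pro): third position 4-fold.
Four-fold degenerate third positions: 5.

5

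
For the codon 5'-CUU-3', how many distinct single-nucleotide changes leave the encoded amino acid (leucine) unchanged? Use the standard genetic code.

3

Position 1: none → 0 synonymous.
Position 2: none → 0 synonymous.
Position 3: CUC, CUA, CUG → 3 synonymous.
Total: 0 + 0 + 3 = 3.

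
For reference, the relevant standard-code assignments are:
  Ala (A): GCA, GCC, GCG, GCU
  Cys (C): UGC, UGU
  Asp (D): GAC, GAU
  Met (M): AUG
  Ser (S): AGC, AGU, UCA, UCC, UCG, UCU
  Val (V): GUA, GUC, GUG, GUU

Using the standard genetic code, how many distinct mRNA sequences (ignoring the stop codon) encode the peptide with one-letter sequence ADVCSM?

384

Ala: 4 codons.
Asp: 2 codons.
Val: 4 codons.
Cys: 2 codons.
Ser: 6 codons.
Met: 1 codon.
4 × 2 × 4 × 2 × 6 × 1 = 384.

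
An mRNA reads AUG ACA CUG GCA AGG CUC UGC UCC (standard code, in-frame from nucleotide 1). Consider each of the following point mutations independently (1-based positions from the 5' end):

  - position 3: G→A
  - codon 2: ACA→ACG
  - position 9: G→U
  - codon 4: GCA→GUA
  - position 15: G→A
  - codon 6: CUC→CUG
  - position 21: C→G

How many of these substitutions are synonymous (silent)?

Codon 1: AUG (Met) → AUA (Ile) — missense.
Codon 2: ACA (Thr) → ACG (Thr) — synonymous.
Codon 3: CUG (Leu) → CUU (Leu) — synonymous.
Codon 4: GCA (Ala) → GUA (Val) — missense.
Codon 5: AGG (Arg) → AGA (Arg) — synonymous.
Codon 6: CUC (Leu) → CUG (Leu) — synonymous.
Codon 7: UGC (Cys) → UGG (Trp) — missense.
Synonymous: 4 of 7.

4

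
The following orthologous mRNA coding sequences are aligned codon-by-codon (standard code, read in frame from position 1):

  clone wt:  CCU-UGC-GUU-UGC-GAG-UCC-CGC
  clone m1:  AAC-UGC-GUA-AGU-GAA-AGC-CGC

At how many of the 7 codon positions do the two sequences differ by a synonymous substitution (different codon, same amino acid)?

Codon 1: CCU Pro / AAC Asn — nonsynonymous.
Codon 2: UGC Cys / UGC Cys — identical.
Codon 3: GUU Val / GUA Val — synonymous.
Codon 4: UGC Cys / AGU Ser — nonsynonymous.
Codon 5: GAG Glu / GAA Glu — synonymous.
Codon 6: UCC Ser / AGC Ser — synonymous.
Codon 7: CGC Arg / CGC Arg — identical.
Synonymous differences: 3.

3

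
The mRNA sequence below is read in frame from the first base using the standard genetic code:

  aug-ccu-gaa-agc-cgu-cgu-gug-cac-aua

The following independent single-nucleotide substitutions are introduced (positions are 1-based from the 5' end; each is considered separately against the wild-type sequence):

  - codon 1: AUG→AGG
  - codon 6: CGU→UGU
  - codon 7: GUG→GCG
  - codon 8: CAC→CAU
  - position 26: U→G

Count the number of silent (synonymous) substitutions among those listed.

Codon 1: AUG (Met) → AGG (Arg) — missense.
Codon 6: CGU (Arg) → UGU (Cys) — missense.
Codon 7: GUG (Val) → GCG (Ala) — missense.
Codon 8: CAC (His) → CAU (His) — synonymous.
Codon 9: AUA (Ile) → AGA (Arg) — missense.
Synonymous: 1 of 5.

1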